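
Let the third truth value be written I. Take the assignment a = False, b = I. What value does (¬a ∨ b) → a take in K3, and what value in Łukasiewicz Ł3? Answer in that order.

False; False

In K3: ¬a = ¬False = True
¬a ∨ b = True ∨ I = True
(¬a ∨ b) → a = True → False = False
In Łukasiewicz Ł3: ¬a = ¬False = True
¬a ∨ b = True ∨ I = True
(¬a ∨ b) → a = True → False = False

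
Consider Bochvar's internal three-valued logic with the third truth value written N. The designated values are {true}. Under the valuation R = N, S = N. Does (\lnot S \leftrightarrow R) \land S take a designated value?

No

\lnot S = \lnot N = N
\lnot S \leftrightarrow R = N \leftrightarrow N = N
(\lnot S \leftrightarrow R) \land S = N \land N = N
N ∉ {true}.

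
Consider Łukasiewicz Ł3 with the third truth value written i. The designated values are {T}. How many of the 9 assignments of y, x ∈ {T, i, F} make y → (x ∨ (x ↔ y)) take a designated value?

7

Of the 9 assignments, 7 give a value in {T}.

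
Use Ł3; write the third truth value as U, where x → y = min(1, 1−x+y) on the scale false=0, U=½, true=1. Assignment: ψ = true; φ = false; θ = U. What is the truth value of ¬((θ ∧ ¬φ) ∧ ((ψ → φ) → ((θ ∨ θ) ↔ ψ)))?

U

¬φ = ¬false = true
θ ∧ ¬φ = U ∧ true = U
ψ → φ = true → false = false
θ ∨ θ = U ∨ U = U
(θ ∨ θ) ↔ ψ = U ↔ true = U  [1 − |½−1|]
(ψ → φ) → ((θ ∨ θ) ↔ ψ) = false → U = true
(θ ∧ ¬φ) ∧ ((ψ → φ) → ((θ ∨ θ) ↔ ψ)) = U ∧ true = U
¬((θ ∧ ¬φ) ∧ ((ψ → φ) → ((θ ∨ θ) ↔ ψ))) = ¬U = U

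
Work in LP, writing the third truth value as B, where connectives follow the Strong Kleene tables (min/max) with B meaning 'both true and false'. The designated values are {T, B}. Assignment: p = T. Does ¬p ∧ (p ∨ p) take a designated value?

¬p = ¬T = F
p ∨ p = T ∨ T = T
¬p ∧ (p ∨ p) = F ∧ T = F
F ∉ {T, B}.

No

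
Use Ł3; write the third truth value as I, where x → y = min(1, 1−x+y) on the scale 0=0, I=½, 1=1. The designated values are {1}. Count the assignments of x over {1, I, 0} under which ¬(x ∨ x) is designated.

1

x=1: 0 ·
x=I: I ·
x=0: 1 ✓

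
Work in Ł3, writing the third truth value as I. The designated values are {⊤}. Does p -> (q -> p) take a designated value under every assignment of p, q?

Yes

Every assignment of p, q over {⊤, I, ⊥} gives a value in {⊤}.
In particular, with p=I, q=I: p -> (q -> p) = ⊤.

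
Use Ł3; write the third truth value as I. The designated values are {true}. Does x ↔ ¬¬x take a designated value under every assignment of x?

Yes

Every assignment of x over {true, I, false} gives a value in {true}.
In particular, with x=I: x ↔ ¬¬x = true.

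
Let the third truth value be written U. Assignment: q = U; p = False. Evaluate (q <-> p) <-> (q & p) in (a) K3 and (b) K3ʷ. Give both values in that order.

In K3: q <-> p = U <-> False = U
q & p = U & False = False
(q <-> p) <-> (q & p) = U <-> False = U
In K3ʷ: q <-> p = U <-> False = U
q & p = U & False = U
(q <-> p) <-> (q & p) = U <-> U = U

U; U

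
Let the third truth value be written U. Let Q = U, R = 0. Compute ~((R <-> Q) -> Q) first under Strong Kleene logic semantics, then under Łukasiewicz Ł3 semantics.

U; 0

In Strong Kleene logic: R <-> Q = 0 <-> U = U
(R <-> Q) -> Q = U -> U = U  [~U | U]
~((R <-> Q) -> Q) = ~U = U
In Łukasiewicz Ł3: R <-> Q = 0 <-> U = U  [1 − |0−½|]
(R <-> Q) -> Q = U -> U = 1
~((R <-> Q) -> Q) = ~1 = 0
They differ because Strong Kleene logic and Łukasiewicz Ł3 treat U differently under implication.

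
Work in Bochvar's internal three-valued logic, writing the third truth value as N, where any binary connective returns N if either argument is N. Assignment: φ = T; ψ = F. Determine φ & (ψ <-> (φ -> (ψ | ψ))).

ψ | ψ = F | F = F
φ -> (ψ | ψ) = T -> F = F
ψ <-> (φ -> (ψ | ψ)) = F <-> F = T
φ & (ψ <-> (φ -> (ψ | ψ))) = T & T = T

T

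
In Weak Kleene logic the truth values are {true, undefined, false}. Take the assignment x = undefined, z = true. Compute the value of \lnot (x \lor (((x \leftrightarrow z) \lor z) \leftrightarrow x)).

x \leftrightarrow z = undefined \leftrightarrow true = undefined
(x \leftrightarrow z) \lor z = undefined \lor true = undefined
((x \leftrightarrow z) \lor z) \leftrightarrow x = undefined \leftrightarrow undefined = undefined
x \lor (((x \leftrightarrow z) \lor z) \leftrightarrow x) = undefined \lor undefined = undefined
\lnot (x \lor (((x \leftrightarrow z) \lor z) \leftrightarrow x)) = \lnot undefined = undefined

undefined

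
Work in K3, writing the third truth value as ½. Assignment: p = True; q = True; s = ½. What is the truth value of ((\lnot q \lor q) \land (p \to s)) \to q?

True

\lnot q = \lnot True = False
\lnot q \lor q = False \lor True = True
p \to s = True \to ½ = ½  [\lnot True \lor ½]
(\lnot q \lor q) \land (p \to s) = True \land ½ = ½
((\lnot q \lor q) \land (p \to s)) \to q = ½ \to True = True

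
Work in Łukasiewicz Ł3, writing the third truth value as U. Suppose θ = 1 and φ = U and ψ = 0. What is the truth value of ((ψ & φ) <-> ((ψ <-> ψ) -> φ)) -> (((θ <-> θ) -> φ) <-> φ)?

ψ & φ = 0 & U = 0
ψ <-> ψ = 0 <-> 0 = 1
(ψ <-> ψ) -> φ = 1 -> U = U  [min(1, 1−1+½)]
(ψ & φ) <-> ((ψ <-> ψ) -> φ) = 0 <-> U = U
θ <-> θ = 1 <-> 1 = 1
(θ <-> θ) -> φ = 1 -> U = U
((θ <-> θ) -> φ) <-> φ = U <-> U = 1
((ψ & φ) <-> ((ψ <-> ψ) -> φ)) -> (((θ <-> θ) -> φ) <-> φ) = U -> 1 = 1

1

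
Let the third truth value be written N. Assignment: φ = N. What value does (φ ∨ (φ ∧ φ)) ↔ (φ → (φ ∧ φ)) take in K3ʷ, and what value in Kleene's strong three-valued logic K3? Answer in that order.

N; N

In K3ʷ: φ ∧ φ = N ∧ N = N
φ ∨ (φ ∧ φ) = N ∨ N = N
φ ∧ φ = N ∧ N = N
φ → (φ ∧ φ) = N → N = N  [any arg is the third value ⇒ result is the third value]
(φ ∨ (φ ∧ φ)) ↔ (φ → (φ ∧ φ)) = N ↔ N = N
In Kleene's strong three-valued logic K3: φ ∧ φ = N ∧ N = N
φ ∨ (φ ∧ φ) = N ∨ N = N
φ ∧ φ = N ∧ N = N
φ → (φ ∧ φ) = N → N = N
(φ ∨ (φ ∧ φ)) ↔ (φ → (φ ∧ φ)) = N ↔ N = N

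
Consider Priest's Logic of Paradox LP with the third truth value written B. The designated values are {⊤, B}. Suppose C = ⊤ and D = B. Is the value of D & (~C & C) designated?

No

~C = ~⊤ = ⊥
~C & C = ⊥ & ⊤ = ⊥
D & (~C & C) = B & ⊥ = ⊥
⊥ ∉ {⊤, B}.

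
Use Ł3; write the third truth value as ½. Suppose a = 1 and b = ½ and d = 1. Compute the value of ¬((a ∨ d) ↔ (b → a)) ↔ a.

a ∨ d = 1 ∨ 1 = 1
b → a = ½ → 1 = 1  [min(1, 1−½+1)]
(a ∨ d) ↔ (b → a) = 1 ↔ 1 = 1
¬((a ∨ d) ↔ (b → a)) = ¬1 = 0
¬((a ∨ d) ↔ (b → a)) ↔ a = 0 ↔ 1 = 0

0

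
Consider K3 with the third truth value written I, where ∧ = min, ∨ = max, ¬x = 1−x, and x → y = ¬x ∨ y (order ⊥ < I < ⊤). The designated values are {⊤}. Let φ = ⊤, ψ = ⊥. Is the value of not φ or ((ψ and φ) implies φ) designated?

Yes

not φ = not ⊤ = ⊥
ψ and φ = ⊥ and ⊤ = ⊥
(ψ and φ) implies φ = ⊥ implies ⊤ = ⊤
not φ or ((ψ and φ) implies φ) = ⊥ or ⊤ = ⊤
⊤ ∈ {⊤}.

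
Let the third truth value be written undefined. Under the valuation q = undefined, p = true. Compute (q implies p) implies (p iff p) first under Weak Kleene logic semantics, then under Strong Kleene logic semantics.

undefined; true

In Weak Kleene logic: q implies p = undefined implies true = undefined  [any arg is the third value ⇒ result is the third value]
p iff p = true iff true = true
(q implies p) implies (p iff p) = undefined implies true = undefined
In Strong Kleene logic: q implies p = undefined implies true = true  [not undefined or true]
p iff p = true iff true = true
(q implies p) implies (p iff p) = true implies true = true
They differ because Weak Kleene logic and Strong Kleene logic treat undefined differently under the binary connectives.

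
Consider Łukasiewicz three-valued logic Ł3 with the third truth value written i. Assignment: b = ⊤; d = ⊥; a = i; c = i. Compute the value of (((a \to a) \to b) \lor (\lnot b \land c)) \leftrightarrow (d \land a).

a \to a = i \to i = ⊤
(a \to a) \to b = ⊤ \to ⊤ = ⊤
\lnot b = \lnot ⊤ = ⊥
\lnot b \land c = ⊥ \land i = ⊥
((a \to a) \to b) \lor (\lnot b \land c) = ⊤ \lor ⊥ = ⊤
d \land a = ⊥ \land i = ⊥
(((a \to a) \to b) \lor (\lnot b \land c)) \leftrightarrow (d \land a) = ⊤ \leftrightarrow ⊥ = ⊥

⊥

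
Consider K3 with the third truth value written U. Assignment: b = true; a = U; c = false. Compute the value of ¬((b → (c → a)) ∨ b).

c → a = false → U = true  [¬false ∨ U]
b → (c → a) = true → true = true
(b → (c → a)) ∨ b = true ∨ true = true
¬((b → (c → a)) ∨ b) = ¬true = false

false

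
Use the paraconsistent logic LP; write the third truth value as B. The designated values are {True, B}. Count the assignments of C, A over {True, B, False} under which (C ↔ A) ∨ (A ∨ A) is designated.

Of the 9 assignments, 8 give a value in {True, B}.

8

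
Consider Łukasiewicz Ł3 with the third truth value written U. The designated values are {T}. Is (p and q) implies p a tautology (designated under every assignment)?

Every assignment of p, q over {T, U, F} gives a value in {T}.
In particular, with p=U, q=U: (p and q) implies p = T.

Yes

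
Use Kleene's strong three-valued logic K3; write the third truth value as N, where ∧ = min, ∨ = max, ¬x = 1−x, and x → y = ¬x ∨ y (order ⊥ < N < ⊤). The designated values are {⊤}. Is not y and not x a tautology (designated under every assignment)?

Countermodel: y=⊤, x=⊤ gives ⊥, which is not designated.

No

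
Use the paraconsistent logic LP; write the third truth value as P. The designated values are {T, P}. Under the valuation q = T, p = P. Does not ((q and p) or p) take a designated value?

q and p = T and P = P
(q and p) or p = P or P = P
not ((q and p) or p) = not P = P
P ∈ {T, P}.

Yes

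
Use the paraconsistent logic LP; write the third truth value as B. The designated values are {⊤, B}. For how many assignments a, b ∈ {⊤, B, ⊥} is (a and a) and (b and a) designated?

4

Designated under: (a=⊤, b=⊤); (a=⊤, b=B); (a=B, b=⊤); (a=B, b=B).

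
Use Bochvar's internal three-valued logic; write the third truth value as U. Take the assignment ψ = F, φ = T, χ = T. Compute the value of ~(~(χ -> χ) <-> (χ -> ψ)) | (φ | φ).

χ -> χ = T -> T = T
~(χ -> χ) = ~T = F
χ -> ψ = T -> F = F
~(χ -> χ) <-> (χ -> ψ) = F <-> F = T
~(~(χ -> χ) <-> (χ -> ψ)) = ~T = F
φ | φ = T | T = T
~(~(χ -> χ) <-> (χ -> ψ)) | (φ | φ) = F | T = T

T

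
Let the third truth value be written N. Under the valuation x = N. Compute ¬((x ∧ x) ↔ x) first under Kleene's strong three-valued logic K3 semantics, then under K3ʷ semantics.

N; N

In Kleene's strong three-valued logic K3: x ∧ x = N ∧ N = N
(x ∧ x) ↔ x = N ↔ N = N
¬((x ∧ x) ↔ x) = ¬N = N
In K3ʷ: x ∧ x = N ∧ N = N
(x ∧ x) ↔ x = N ↔ N = N
¬((x ∧ x) ↔ x) = ¬N = N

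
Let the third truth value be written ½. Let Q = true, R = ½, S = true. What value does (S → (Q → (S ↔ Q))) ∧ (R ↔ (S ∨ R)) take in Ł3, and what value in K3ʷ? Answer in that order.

In Ł3: S ↔ Q = true ↔ true = true
Q → (S ↔ Q) = true → true = true
S → (Q → (S ↔ Q)) = true → true = true
S ∨ R = true ∨ ½ = true
R ↔ (S ∨ R) = ½ ↔ true = ½  [1 − |½−1|]
(S → (Q → (S ↔ Q))) ∧ (R ↔ (S ∨ R)) = true ∧ ½ = ½
In K3ʷ: S ↔ Q = true ↔ true = true
Q → (S ↔ Q) = true → true = true
S → (Q → (S ↔ Q)) = true → true = true
S ∨ R = true ∨ ½ = ½
R ↔ (S ∨ R) = ½ ↔ ½ = ½
(S → (Q → (S ↔ Q))) ∧ (R ↔ (S ∨ R)) = true ∧ ½ = ½

½; ½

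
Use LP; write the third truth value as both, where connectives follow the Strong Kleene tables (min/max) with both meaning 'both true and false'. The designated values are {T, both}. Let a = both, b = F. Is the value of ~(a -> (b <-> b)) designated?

b <-> b = F <-> F = T
a -> (b <-> b) = both -> T = T  [~both | T]
~(a -> (b <-> b)) = ~T = F
F ∉ {T, both}.

No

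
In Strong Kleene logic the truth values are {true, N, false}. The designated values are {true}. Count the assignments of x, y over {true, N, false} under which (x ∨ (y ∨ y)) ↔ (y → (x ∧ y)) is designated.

2

Designated under: (x=true, y=true); (x=true, y=false).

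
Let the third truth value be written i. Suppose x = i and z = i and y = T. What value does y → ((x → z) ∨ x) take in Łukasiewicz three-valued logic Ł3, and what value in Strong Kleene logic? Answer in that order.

T; i

In Łukasiewicz three-valued logic Ł3: x → z = i → i = T  [min(1, 1−½+½)]
(x → z) ∨ x = T ∨ i = T
y → ((x → z) ∨ x) = T → T = T
In Strong Kleene logic: x → z = i → i = i
(x → z) ∨ x = i ∨ i = i
y → ((x → z) ∨ x) = T → i = i
They differ because Łukasiewicz three-valued logic Ł3 and Strong Kleene logic treat i differently under implication.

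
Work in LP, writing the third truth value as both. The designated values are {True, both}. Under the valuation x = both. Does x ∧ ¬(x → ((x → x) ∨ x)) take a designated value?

Yes

x → x = both → both = both  [¬both ∨ both]
(x → x) ∨ x = both ∨ both = both
x → ((x → x) ∨ x) = both → both = both
¬(x → ((x → x) ∨ x)) = ¬both = both
x ∧ ¬(x → ((x → x) ∨ x)) = both ∧ both = both
both ∈ {True, both}.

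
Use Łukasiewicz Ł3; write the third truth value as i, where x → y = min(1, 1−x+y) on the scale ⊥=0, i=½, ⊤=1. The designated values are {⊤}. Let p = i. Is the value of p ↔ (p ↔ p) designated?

No

p ↔ p = i ↔ i = ⊤  [1 − |½−½|]
p ↔ (p ↔ p) = i ↔ ⊤ = i
i ∉ {⊤}.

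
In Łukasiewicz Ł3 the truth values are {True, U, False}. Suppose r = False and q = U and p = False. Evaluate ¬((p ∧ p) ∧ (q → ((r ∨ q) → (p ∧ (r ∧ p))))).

True

p ∧ p = False ∧ False = False
r ∨ q = False ∨ U = U
r ∧ p = False ∧ False = False
p ∧ (r ∧ p) = False ∧ False = False
(r ∨ q) → (p ∧ (r ∧ p)) = U → False = U  [min(1, 1−½+0)]
q → ((r ∨ q) → (p ∧ (r ∧ p))) = U → U = True
(p ∧ p) ∧ (q → ((r ∨ q) → (p ∧ (r ∧ p)))) = False ∧ True = False
¬((p ∧ p) ∧ (q → ((r ∨ q) → (p ∧ (r ∧ p))))) = ¬False = True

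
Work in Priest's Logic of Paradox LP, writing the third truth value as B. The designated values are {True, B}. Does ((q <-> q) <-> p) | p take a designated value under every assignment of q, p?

No

Countermodel: q=True, p=False gives False, which is not designated.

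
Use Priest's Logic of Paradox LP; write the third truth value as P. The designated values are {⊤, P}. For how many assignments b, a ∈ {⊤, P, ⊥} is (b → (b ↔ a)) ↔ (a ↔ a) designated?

Of the 9 assignments, 8 give a value in {⊤, P}.

8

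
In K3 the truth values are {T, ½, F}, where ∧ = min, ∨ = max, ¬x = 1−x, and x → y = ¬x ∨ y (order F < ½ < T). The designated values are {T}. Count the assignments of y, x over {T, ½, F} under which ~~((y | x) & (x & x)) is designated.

Designated under: (y=T, x=T); (y=½, x=T); (y=F, x=T).

3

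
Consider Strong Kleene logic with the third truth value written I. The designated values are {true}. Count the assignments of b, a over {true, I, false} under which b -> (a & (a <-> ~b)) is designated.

Designated under: (b=false, a=true); (b=false, a=I); (b=false, a=false).

3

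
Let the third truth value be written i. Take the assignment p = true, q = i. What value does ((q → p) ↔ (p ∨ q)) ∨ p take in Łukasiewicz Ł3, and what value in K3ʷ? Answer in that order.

In Łukasiewicz Ł3: q → p = i → true = true
p ∨ q = true ∨ i = true
(q → p) ↔ (p ∨ q) = true ↔ true = true
((q → p) ↔ (p ∨ q)) ∨ p = true ∨ true = true
In K3ʷ: q → p = i → true = i  [any arg is the third value ⇒ result is the third value]
p ∨ q = true ∨ i = i
(q → p) ↔ (p ∨ q) = i ↔ i = i
((q → p) ↔ (p ∨ q)) ∨ p = i ∨ true = i
They differ because Łukasiewicz Ł3 and K3ʷ treat i differently under the binary connectives.

true; i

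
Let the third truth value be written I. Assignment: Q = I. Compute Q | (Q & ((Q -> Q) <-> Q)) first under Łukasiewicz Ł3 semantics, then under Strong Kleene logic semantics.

In Łukasiewicz Ł3: Q -> Q = I -> I = true  [min(1, 1−½+½)]
(Q -> Q) <-> Q = true <-> I = I
Q & ((Q -> Q) <-> Q) = I & I = I
Q | (Q & ((Q -> Q) <-> Q)) = I | I = I
In Strong Kleene logic: Q -> Q = I -> I = I
(Q -> Q) <-> Q = I <-> I = I
Q & ((Q -> Q) <-> Q) = I & I = I
Q | (Q & ((Q -> Q) <-> Q)) = I | I = I

I; I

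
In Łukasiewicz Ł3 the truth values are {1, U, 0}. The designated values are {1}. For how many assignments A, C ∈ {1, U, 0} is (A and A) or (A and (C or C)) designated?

Designated under: (A=1, C=1); (A=1, C=U); (A=1, C=0).

3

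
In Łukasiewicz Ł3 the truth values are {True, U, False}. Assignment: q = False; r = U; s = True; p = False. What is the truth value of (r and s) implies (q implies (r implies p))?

r and s = U and True = U
r implies p = U implies False = U  [min(1, 1−½+0)]
q implies (r implies p) = False implies U = True
(r and s) implies (q implies (r implies p)) = U implies True = True

True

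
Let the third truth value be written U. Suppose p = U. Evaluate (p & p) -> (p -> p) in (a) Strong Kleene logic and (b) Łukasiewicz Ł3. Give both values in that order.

U; ⊤

In Strong Kleene logic: p & p = U & U = U
p -> p = U -> U = U  [~U | U]
(p & p) -> (p -> p) = U -> U = U
In Łukasiewicz Ł3: p & p = U & U = U
p -> p = U -> U = ⊤
(p & p) -> (p -> p) = U -> ⊤ = ⊤
They differ because Strong Kleene logic and Łukasiewicz Ł3 treat U differently under implication.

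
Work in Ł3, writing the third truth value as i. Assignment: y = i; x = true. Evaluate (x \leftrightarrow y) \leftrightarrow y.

true

x \leftrightarrow y = true \leftrightarrow i = i
(x \leftrightarrow y) \leftrightarrow y = i \leftrightarrow i = true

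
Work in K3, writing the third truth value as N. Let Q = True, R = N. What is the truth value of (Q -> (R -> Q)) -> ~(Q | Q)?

R -> Q = N -> True = True  [~N | True]
Q -> (R -> Q) = True -> True = True
Q | Q = True | True = True
~(Q | Q) = ~True = False
(Q -> (R -> Q)) -> ~(Q | Q) = True -> False = False

False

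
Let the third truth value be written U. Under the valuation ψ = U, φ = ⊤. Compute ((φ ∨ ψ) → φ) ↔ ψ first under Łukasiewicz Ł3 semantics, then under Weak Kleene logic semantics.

In Łukasiewicz Ł3: φ ∨ ψ = ⊤ ∨ U = ⊤
(φ ∨ ψ) → φ = ⊤ → ⊤ = ⊤
((φ ∨ ψ) → φ) ↔ ψ = ⊤ ↔ U = U  [1 − |1−½|]
In Weak Kleene logic: φ ∨ ψ = ⊤ ∨ U = U
(φ ∨ ψ) → φ = U → ⊤ = U  [any arg is the third value ⇒ result is the third value]
((φ ∨ ψ) → φ) ↔ ψ = U ↔ U = U

U; U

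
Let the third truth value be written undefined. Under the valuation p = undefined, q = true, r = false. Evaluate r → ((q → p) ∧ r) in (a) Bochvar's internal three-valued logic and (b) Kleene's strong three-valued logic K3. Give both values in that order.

undefined; true

In Bochvar's internal three-valued logic: q → p = true → undefined = undefined  [any arg is the third value ⇒ result is the third value]
(q → p) ∧ r = undefined ∧ false = undefined
r → ((q → p) ∧ r) = false → undefined = undefined
In Kleene's strong three-valued logic K3: q → p = true → undefined = undefined
(q → p) ∧ r = undefined ∧ false = false
r → ((q → p) ∧ r) = false → false = true
They differ because Bochvar's internal three-valued logic and Kleene's strong three-valued logic K3 treat undefined differently under the binary connectives.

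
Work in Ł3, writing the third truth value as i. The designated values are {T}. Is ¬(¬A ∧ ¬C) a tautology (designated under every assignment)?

Countermodel: A=i, C=i gives i, which is not designated.

No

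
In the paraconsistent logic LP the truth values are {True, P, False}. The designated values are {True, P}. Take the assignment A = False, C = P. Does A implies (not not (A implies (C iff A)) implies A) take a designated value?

C iff A = P iff False = P
A implies (C iff A) = False implies P = True  [not False or P]
not (A implies (C iff A)) = not True = False
not not (A implies (C iff A)) = not False = True
not not (A implies (C iff A)) implies A = True implies False = False
A implies (not not (A implies (C iff A)) implies A) = False implies False = True
True ∈ {True, P}.

Yes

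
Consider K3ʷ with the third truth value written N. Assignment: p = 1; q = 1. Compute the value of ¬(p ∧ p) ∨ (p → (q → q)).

1

p ∧ p = 1 ∧ 1 = 1
¬(p ∧ p) = ¬1 = 0
q → q = 1 → 1 = 1
p → (q → q) = 1 → 1 = 1
¬(p ∧ p) ∨ (p → (q → q)) = 0 ∨ 1 = 1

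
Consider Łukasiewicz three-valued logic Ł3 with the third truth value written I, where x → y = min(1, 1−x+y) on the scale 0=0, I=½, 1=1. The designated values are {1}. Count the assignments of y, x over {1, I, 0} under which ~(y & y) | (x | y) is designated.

7

Of the 9 assignments, 7 give a value in {1}.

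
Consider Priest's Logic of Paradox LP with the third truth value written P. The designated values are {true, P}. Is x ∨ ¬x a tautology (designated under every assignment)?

Every assignment of x over {true, P, false} gives a value in {true, P}.
In particular, with x=P: x ∨ ¬x = P.

Yes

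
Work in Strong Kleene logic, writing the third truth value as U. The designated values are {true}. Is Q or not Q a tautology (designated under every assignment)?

Countermodel: Q=U gives U, which is not designated.

No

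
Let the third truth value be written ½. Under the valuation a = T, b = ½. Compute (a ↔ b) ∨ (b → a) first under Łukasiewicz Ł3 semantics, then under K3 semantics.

T; T

In Łukasiewicz Ł3: a ↔ b = T ↔ ½ = ½
b → a = ½ → T = T
(a ↔ b) ∨ (b → a) = ½ ∨ T = T
In K3: a ↔ b = T ↔ ½ = ½
b → a = ½ → T = T
(a ↔ b) ∨ (b → a) = ½ ∨ T = T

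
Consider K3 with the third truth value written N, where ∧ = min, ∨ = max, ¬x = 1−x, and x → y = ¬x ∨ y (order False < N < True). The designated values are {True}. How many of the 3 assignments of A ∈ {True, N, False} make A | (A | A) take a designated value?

1

A=True: True ✓
A=N: N ·
A=False: False ·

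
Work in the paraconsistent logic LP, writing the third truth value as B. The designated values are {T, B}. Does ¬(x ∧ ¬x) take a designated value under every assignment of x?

Every assignment of x over {T, B, F} gives a value in {T, B}.
In particular, with x=B: ¬(x ∧ ¬x) = B.

Yes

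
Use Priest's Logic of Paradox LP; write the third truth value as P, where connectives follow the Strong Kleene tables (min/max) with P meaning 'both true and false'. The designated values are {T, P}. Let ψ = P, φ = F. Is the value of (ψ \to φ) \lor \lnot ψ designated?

Yes

ψ \to φ = P \to F = P
\lnot ψ = \lnot P = P
(ψ \to φ) \lor \lnot ψ = P \lor P = P
P ∈ {T, P}.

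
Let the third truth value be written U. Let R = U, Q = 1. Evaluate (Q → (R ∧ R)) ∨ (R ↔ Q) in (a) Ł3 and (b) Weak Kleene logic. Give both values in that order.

U; U

In Ł3: R ∧ R = U ∧ U = U
Q → (R ∧ R) = 1 → U = U  [min(1, 1−1+½)]
R ↔ Q = U ↔ 1 = U
(Q → (R ∧ R)) ∨ (R ↔ Q) = U ∨ U = U
In Weak Kleene logic: R ∧ R = U ∧ U = U
Q → (R ∧ R) = 1 → U = U  [any arg is the third value ⇒ result is the third value]
R ↔ Q = U ↔ 1 = U
(Q → (R ∧ R)) ∨ (R ↔ Q) = U ∨ U = U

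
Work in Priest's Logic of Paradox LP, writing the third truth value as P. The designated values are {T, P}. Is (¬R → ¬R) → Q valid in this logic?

No

Countermodel: R=T, Q=F gives F, which is not designated.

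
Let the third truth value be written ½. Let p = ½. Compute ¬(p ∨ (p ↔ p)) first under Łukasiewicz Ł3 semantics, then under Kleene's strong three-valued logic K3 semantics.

⊥; ½

In Łukasiewicz Ł3: p ↔ p = ½ ↔ ½ = ⊤
p ∨ (p ↔ p) = ½ ∨ ⊤ = ⊤
¬(p ∨ (p ↔ p)) = ¬⊤ = ⊥
In Kleene's strong three-valued logic K3: p ↔ p = ½ ↔ ½ = ½
p ∨ (p ↔ p) = ½ ∨ ½ = ½
¬(p ∨ (p ↔ p)) = ¬½ = ½
They differ because Łukasiewicz Ł3 and Kleene's strong three-valued logic K3 treat ½ differently under implication.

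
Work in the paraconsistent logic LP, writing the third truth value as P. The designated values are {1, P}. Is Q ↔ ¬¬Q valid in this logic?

Every assignment of Q over {1, P, 0} gives a value in {1, P}.
In particular, with Q=P: Q ↔ ¬¬Q = P.

Yes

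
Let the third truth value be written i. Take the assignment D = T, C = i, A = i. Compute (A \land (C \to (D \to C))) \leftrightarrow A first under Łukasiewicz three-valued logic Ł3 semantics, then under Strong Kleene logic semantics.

In Łukasiewicz three-valued logic Ł3: D \to C = T \to i = i
C \to (D \to C) = i \to i = T
A \land (C \to (D \to C)) = i \land T = i
(A \land (C \to (D \to C))) \leftrightarrow A = i \leftrightarrow i = T
In Strong Kleene logic: D \to C = T \to i = i  [\lnot T \lor i]
C \to (D \to C) = i \to i = i
A \land (C \to (D \to C)) = i \land i = i
(A \land (C \to (D \to C))) \leftrightarrow A = i \leftrightarrow i = i
They differ because Łukasiewicz three-valued logic Ł3 and Strong Kleene logic treat i differently under implication.

T; i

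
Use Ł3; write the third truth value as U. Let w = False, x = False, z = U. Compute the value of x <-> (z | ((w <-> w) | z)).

False

w <-> w = False <-> False = True
(w <-> w) | z = True | U = True
z | ((w <-> w) | z) = U | True = True
x <-> (z | ((w <-> w) | z)) = False <-> True = False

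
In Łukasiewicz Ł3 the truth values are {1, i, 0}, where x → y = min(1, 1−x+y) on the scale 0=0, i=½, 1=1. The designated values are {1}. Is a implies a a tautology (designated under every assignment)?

Every assignment of a over {1, i, 0} gives a value in {1}.
In particular, with a=i: a implies a = 1.

Yes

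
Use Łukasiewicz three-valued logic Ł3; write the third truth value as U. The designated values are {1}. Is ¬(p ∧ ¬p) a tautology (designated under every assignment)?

No

Countermodel: p=U gives U, which is not designated.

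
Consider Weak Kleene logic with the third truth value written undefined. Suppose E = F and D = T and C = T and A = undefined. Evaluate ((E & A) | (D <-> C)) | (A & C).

E & A = F & undefined = undefined
D <-> C = T <-> T = T
(E & A) | (D <-> C) = undefined | T = undefined
A & C = undefined & T = undefined
((E & A) | (D <-> C)) | (A & C) = undefined | undefined = undefined

undefined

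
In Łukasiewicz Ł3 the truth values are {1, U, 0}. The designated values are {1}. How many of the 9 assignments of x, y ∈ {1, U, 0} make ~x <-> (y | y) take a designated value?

Designated under: (x=1, y=0); (x=U, y=U); (x=0, y=1).

3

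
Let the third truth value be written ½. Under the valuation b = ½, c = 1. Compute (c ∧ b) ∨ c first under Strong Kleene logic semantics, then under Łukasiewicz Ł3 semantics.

In Strong Kleene logic: c ∧ b = 1 ∧ ½ = ½
(c ∧ b) ∨ c = ½ ∨ 1 = 1
In Łukasiewicz Ł3: c ∧ b = 1 ∧ ½ = ½
(c ∧ b) ∨ c = ½ ∨ 1 = 1

1; 1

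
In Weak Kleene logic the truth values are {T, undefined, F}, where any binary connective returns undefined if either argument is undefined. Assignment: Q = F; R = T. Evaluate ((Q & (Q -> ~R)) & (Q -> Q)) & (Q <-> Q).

F

~R = ~T = F
Q -> ~R = F -> F = T
Q & (Q -> ~R) = F & T = F
Q -> Q = F -> F = T
(Q & (Q -> ~R)) & (Q -> Q) = F & T = F
Q <-> Q = F <-> F = T
((Q & (Q -> ~R)) & (Q -> Q)) & (Q <-> Q) = F & T = F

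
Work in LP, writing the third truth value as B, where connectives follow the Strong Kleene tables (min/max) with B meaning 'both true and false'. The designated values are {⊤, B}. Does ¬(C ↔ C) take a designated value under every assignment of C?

Countermodel: C=⊤ gives ⊥, which is not designated.

No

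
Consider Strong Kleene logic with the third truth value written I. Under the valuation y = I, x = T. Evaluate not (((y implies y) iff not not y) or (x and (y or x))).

F

y implies y = I implies I = I  [not I or I]
not y = not I = I
not not y = not I = I
(y implies y) iff not not y = I iff I = I
y or x = I or T = T
x and (y or x) = T and T = T
((y implies y) iff not not y) or (x and (y or x)) = I or T = T
not (((y implies y) iff not not y) or (x and (y or x))) = not T = F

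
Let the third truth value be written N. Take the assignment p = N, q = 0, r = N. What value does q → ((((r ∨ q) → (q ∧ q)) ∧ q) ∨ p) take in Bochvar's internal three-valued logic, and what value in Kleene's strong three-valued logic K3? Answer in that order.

In Bochvar's internal three-valued logic: r ∨ q = N ∨ 0 = N
q ∧ q = 0 ∧ 0 = 0
(r ∨ q) → (q ∧ q) = N → 0 = N  [any arg is the third value ⇒ result is the third value]
((r ∨ q) → (q ∧ q)) ∧ q = N ∧ 0 = N
(((r ∨ q) → (q ∧ q)) ∧ q) ∨ p = N ∨ N = N
q → ((((r ∨ q) → (q ∧ q)) ∧ q) ∨ p) = 0 → N = N
In Kleene's strong three-valued logic K3: r ∨ q = N ∨ 0 = N
q ∧ q = 0 ∧ 0 = 0
(r ∨ q) → (q ∧ q) = N → 0 = N  [¬N ∨ 0]
((r ∨ q) → (q ∧ q)) ∧ q = N ∧ 0 = 0
(((r ∨ q) → (q ∧ q)) ∧ q) ∨ p = 0 ∨ N = N
q → ((((r ∨ q) → (q ∧ q)) ∧ q) ∨ p) = 0 → N = 1
They differ because Bochvar's internal three-valued logic and Kleene's strong three-valued logic K3 treat N differently under the binary connectives.

N; 1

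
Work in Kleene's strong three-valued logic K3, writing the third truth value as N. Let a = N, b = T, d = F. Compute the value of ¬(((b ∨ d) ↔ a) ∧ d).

b ∨ d = T ∨ F = T
(b ∨ d) ↔ a = T ↔ N = N
((b ∨ d) ↔ a) ∧ d = N ∧ F = F
¬(((b ∨ d) ↔ a) ∧ d) = ¬F = T

T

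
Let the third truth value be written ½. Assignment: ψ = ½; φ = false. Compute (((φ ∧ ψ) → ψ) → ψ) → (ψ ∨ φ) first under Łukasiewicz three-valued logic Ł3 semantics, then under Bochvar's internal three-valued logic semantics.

true; ½

In Łukasiewicz three-valued logic Ł3: φ ∧ ψ = false ∧ ½ = false
(φ ∧ ψ) → ψ = false → ½ = true  [min(1, 1−0+½)]
((φ ∧ ψ) → ψ) → ψ = true → ½ = ½
ψ ∨ φ = ½ ∨ false = ½
(((φ ∧ ψ) → ψ) → ψ) → (ψ ∨ φ) = ½ → ½ = true
In Bochvar's internal three-valued logic: φ ∧ ψ = false ∧ ½ = ½
(φ ∧ ψ) → ψ = ½ → ½ = ½  [any arg is the third value ⇒ result is the third value]
((φ ∧ ψ) → ψ) → ψ = ½ → ½ = ½
ψ ∨ φ = ½ ∨ false = ½
(((φ ∧ ψ) → ψ) → ψ) → (ψ ∨ φ) = ½ → ½ = ½
They differ because Łukasiewicz three-valued logic Ł3 and Bochvar's internal three-valued logic treat ½ differently under the binary connectives.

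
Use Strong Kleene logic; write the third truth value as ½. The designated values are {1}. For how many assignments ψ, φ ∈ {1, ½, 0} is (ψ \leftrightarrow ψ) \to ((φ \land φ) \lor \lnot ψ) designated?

Of the 9 assignments, 5 give a value in {1}.

5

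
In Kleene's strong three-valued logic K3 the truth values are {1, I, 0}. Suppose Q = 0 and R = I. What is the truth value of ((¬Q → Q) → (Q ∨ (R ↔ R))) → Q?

0

¬Q = ¬0 = 1
¬Q → Q = 1 → 0 = 0
R ↔ R = I ↔ I = I
Q ∨ (R ↔ R) = 0 ∨ I = I
(¬Q → Q) → (Q ∨ (R ↔ R)) = 0 → I = 1  [¬0 ∨ I]
((¬Q → Q) → (Q ∨ (R ↔ R))) → Q = 1 → 0 = 0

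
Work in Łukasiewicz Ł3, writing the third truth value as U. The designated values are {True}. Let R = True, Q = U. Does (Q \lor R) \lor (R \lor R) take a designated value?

Q \lor R = U \lor True = True
R \lor R = True \lor True = True
(Q \lor R) \lor (R \lor R) = True \lor True = True
True ∈ {True}.

Yes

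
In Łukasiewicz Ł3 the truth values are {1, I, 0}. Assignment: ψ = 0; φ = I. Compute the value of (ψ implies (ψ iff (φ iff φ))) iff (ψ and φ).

φ iff φ = I iff I = 1  [1 − |½−½|]
ψ iff (φ iff φ) = 0 iff 1 = 0
ψ implies (ψ iff (φ iff φ)) = 0 implies 0 = 1
ψ and φ = 0 and I = 0
(ψ implies (ψ iff (φ iff φ))) iff (ψ and φ) = 1 iff 0 = 0

0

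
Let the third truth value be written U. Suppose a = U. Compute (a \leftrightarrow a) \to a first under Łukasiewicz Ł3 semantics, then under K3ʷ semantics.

U; U

In Łukasiewicz Ł3: a \leftrightarrow a = U \leftrightarrow U = 1  [1 − |½−½|]
(a \leftrightarrow a) \to a = 1 \to U = U
In K3ʷ: a \leftrightarrow a = U \leftrightarrow U = U
(a \leftrightarrow a) \to a = U \to U = U  [any arg is the third value ⇒ result is the third value]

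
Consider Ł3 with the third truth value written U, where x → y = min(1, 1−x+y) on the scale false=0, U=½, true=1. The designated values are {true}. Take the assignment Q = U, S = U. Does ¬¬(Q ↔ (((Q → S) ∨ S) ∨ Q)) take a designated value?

No

Q → S = U → U = true  [min(1, 1−½+½)]
(Q → S) ∨ S = true ∨ U = true
((Q → S) ∨ S) ∨ Q = true ∨ U = true
Q ↔ (((Q → S) ∨ S) ∨ Q) = U ↔ true = U
¬(Q ↔ (((Q → S) ∨ S) ∨ Q)) = ¬U = U
¬¬(Q ↔ (((Q → S) ∨ S) ∨ Q)) = ¬U = U
U ∉ {true}.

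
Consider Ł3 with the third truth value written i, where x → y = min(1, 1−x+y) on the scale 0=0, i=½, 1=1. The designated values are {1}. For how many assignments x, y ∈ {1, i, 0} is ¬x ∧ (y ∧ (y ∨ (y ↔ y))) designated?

Designated under: (x=0, y=1).

1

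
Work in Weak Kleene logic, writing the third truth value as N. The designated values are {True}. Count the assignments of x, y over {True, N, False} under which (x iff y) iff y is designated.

Designated under: (x=True, y=True); (x=True, y=False).

2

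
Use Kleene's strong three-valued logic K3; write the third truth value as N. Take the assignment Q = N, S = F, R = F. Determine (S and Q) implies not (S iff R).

S and Q = F and N = F
S iff R = F iff F = T
not (S iff R) = not T = F
(S and Q) implies not (S iff R) = F implies F = T

T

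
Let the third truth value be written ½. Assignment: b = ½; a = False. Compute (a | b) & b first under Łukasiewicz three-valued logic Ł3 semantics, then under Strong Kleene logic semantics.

½; ½

In Łukasiewicz three-valued logic Ł3: a | b = False | ½ = ½
(a | b) & b = ½ & ½ = ½
In Strong Kleene logic: a | b = False | ½ = ½
(a | b) & b = ½ & ½ = ½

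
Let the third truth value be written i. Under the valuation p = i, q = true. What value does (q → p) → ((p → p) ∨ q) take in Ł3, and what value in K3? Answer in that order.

In Ł3: q → p = true → i = i  [min(1, 1−1+½)]
p → p = i → i = true
(p → p) ∨ q = true ∨ true = true
(q → p) → ((p → p) ∨ q) = i → true = true
In K3: q → p = true → i = i  [¬true ∨ i]
p → p = i → i = i
(p → p) ∨ q = i ∨ true = true
(q → p) → ((p → p) ∨ q) = i → true = true

true; true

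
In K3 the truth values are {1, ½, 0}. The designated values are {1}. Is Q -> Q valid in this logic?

Countermodel: Q=½ gives ½, which is not designated.

No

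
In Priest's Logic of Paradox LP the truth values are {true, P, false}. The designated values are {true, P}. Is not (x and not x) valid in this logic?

Every assignment of x over {true, P, false} gives a value in {true, P}.
In particular, with x=P: not (x and not x) = P.

Yes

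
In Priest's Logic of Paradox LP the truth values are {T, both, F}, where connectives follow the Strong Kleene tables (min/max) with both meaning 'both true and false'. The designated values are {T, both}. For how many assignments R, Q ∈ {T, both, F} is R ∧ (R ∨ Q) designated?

6

Of the 9 assignments, 6 give a value in {T, both}.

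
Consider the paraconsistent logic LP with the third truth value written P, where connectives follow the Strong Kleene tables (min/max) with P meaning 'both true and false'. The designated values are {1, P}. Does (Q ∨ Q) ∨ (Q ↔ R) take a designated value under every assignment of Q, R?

No

Countermodel: Q=0, R=1 gives 0, which is not designated.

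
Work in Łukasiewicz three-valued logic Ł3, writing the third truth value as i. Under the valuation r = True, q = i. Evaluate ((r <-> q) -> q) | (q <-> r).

True

r <-> q = True <-> i = i  [1 − |1−½|]
(r <-> q) -> q = i -> i = True
q <-> r = i <-> True = i
((r <-> q) -> q) | (q <-> r) = True | i = True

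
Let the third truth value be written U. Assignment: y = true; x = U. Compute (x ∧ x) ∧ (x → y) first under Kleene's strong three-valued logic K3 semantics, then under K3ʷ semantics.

In Kleene's strong three-valued logic K3: x ∧ x = U ∧ U = U
x → y = U → true = true
(x ∧ x) ∧ (x → y) = U ∧ true = U
In K3ʷ: x ∧ x = U ∧ U = U
x → y = U → true = U  [any arg is the third value ⇒ result is the third value]
(x ∧ x) ∧ (x → y) = U ∧ U = U

U; U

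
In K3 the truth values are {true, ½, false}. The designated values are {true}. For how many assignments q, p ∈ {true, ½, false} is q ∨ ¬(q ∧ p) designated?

Of the 9 assignments, 7 give a value in {true}.

7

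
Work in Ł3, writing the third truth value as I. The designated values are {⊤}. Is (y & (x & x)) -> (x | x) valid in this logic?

Yes

Every assignment of y, x over {⊤, I, ⊥} gives a value in {⊤}.
In particular, with y=I, x=I: (y & (x & x)) -> (x | x) = ⊤.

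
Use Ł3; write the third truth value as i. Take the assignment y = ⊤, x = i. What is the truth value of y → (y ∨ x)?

⊤

y ∨ x = ⊤ ∨ i = ⊤
y → (y ∨ x) = ⊤ → ⊤ = ⊤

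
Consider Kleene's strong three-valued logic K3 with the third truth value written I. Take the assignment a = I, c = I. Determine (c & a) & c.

c & a = I & I = I
(c & a) & c = I & I = I

I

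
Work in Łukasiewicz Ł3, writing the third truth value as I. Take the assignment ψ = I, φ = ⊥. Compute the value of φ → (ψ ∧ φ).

ψ ∧ φ = I ∧ ⊥ = ⊥
φ → (ψ ∧ φ) = ⊥ → ⊥ = ⊤

⊤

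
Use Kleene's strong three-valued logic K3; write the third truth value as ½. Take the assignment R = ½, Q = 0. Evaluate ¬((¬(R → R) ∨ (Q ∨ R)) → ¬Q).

0

R → R = ½ → ½ = ½  [¬½ ∨ ½]
¬(R → R) = ¬½ = ½
Q ∨ R = 0 ∨ ½ = ½
¬(R → R) ∨ (Q ∨ R) = ½ ∨ ½ = ½
¬Q = ¬0 = 1
(¬(R → R) ∨ (Q ∨ R)) → ¬Q = ½ → 1 = 1
¬((¬(R → R) ∨ (Q ∨ R)) → ¬Q) = ¬1 = 0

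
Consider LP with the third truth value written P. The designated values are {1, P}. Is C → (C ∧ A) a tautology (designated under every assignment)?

No

Countermodel: C=1, A=0 gives 0, which is not designated.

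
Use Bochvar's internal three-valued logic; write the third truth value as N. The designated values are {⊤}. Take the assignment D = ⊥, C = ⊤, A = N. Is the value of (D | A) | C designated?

No

D | A = ⊥ | N = N
(D | A) | C = N | ⊤ = N
N ∉ {⊤}.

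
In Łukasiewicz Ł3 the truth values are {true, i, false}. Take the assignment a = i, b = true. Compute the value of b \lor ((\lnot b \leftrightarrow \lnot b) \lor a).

\lnot b = \lnot true = false
\lnot b = \lnot true = false
\lnot b \leftrightarrow \lnot b = false \leftrightarrow false = true
(\lnot b \leftrightarrow \lnot b) \lor a = true \lor i = true
b \lor ((\lnot b \leftrightarrow \lnot b) \lor a) = true \lor true = true

true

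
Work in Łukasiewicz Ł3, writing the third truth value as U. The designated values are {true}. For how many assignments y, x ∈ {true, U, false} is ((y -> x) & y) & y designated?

Designated under: (y=true, x=true).

1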